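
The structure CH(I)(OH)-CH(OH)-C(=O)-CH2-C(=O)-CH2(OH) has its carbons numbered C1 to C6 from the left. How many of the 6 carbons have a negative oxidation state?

2

Tallying each carbon's bonds:
C1: 1C, 1H, 1O, 1I → 0 − 1 + 1 + 1 = +1
C2: 2C, 1H, 1O → 0 − 1 + 1 = 0
C3: 2C, 2O → 0 + 2 = +2
C4: 2C, 2H → 0 − 2 = -2
C5: 2C, 2O → 0 + 2 = +2
C6: 1C, 2H, 1O → 0 − 2 + 1 = -1
2 carbons (C4, C6) meet the condition.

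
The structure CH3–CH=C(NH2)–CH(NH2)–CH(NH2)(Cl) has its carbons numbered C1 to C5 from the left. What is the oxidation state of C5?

Assign +1 per bond to O/N/halogen, −1 per bond to H or an electropositive element, and 0 per bond to carbon.
C5 has one bond to C (0), one bond to N (+1), one bond to Cl (+1), one bond to H (-1).
Oxidation state = 0 + 1 + 1 − 1 = +1.

+1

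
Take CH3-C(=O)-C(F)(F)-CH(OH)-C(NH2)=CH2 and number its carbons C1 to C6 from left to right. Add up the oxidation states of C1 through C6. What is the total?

0

Tallying each carbon's bonds:
C1: 1C, 3H → 0 − 3 = -3
C2: 2C, 2O → 0 + 2 = +2
C3: 2C, 2F → 0 + 2 = +2
C4: 2C, 1H, 1O → 0 − 1 + 1 = 0
C5: 3C, 1N → 0 + 1 = +1
C6: 2C, 2H → 0 − 2 = -2
Sum = -3 + 2 + 2 + 0 + 1 − 2 = 0.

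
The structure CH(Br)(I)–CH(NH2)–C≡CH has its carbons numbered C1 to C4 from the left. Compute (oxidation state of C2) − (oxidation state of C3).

0

C2: 2C, 1H, 1N → 0 − 1 + 1 = 0
C3: 4C → 0 = 0
Difference: 0 − (0) = 0.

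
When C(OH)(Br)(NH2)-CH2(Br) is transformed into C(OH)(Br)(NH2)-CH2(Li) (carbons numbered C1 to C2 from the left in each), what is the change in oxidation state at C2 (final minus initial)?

-2

Before: C2 has 1 bond to C, 2 bonds to H, 1 bond to Br → oxidation state -1.
After: C2 has 1 bond to C, 2 bonds to H, 1 bond to Li → oxidation state -3.
Δ = -3 − (-1) = -2, so this is a reduction at C2.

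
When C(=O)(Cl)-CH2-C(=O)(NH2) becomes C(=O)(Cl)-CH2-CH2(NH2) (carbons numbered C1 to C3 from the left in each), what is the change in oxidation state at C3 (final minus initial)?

Before: C3 has 1 bond to C, 2 bonds to O, 1 bond to N → oxidation state +3.
After: C3 has 1 bond to C, 2 bonds to H, 1 bond to N → oxidation state -1.
Δ = -1 − (+3) = -4, so this is a reduction at C3.

-4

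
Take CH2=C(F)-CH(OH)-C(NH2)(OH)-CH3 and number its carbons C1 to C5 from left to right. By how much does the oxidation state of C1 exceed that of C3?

C1: 2C, 2H → 0 − 2 = -2
C3: 2C, 1H, 1O → 0 − 1 + 1 = 0
Difference: -2 − (0) = -2.

-2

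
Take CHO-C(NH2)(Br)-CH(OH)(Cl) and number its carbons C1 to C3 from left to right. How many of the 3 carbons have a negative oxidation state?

Tallying each carbon's bonds:
C1: 1C, 1H, 2O → 0 − 1 + 2 = +1
C2: 2C, 1N, 1Br → 0 + 1 + 1 = +2
C3: 1C, 1H, 1O, 1Cl → 0 − 1 + 1 + 1 = +1
0 carbons meet the condition.

0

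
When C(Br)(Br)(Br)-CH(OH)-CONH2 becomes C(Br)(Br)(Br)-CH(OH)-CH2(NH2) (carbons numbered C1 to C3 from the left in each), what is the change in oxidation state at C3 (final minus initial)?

Before: C3 has 1 bond to C, 2 bonds to O, 1 bond to N → oxidation state +3.
After: C3 has 1 bond to C, 2 bonds to H, 1 bond to N → oxidation state -1.
Δ = -1 − (+3) = -4, so this is a reduction at C3.

-4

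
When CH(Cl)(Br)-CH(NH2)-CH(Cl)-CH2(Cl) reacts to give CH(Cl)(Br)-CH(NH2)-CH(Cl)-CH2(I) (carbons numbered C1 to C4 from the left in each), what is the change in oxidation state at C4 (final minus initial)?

0

Before: C4 has 1 bond to C, 2 bonds to H, 1 bond to Cl → oxidation state -1.
After: C4 has 1 bond to C, 2 bonds to H, 1 bond to I → oxidation state -1.
Δ = -1 − (-1) = 0, so no net redox change at C4.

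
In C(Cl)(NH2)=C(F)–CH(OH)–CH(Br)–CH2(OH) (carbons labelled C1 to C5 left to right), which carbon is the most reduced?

Assign +1 per bond to O/N/halogen, −1 per bond to H or an electropositive element, and 0 per bond to carbon. Tallying each carbon:
C1: 2C, 1N, 1Cl → 0 + 1 + 1 = +2
C2: 3C, 1F → 0 + 1 = +1
C3: 2C, 1H, 1O → 0 − 1 + 1 = 0
C4: 2C, 1H, 1Br → 0 − 1 + 1 = 0
C5: 1C, 2H, 1O → 0 − 2 + 1 = -1
The most reduced carbon is C5 at -1.

C5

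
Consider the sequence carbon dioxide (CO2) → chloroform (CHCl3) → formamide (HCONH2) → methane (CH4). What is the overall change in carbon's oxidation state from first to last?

-8

Carbon oxidation states along the series — carbon dioxide: +4, chloroform: +2, formamide: +2, methane: -4.
Net change = -4 − (+4) = -8.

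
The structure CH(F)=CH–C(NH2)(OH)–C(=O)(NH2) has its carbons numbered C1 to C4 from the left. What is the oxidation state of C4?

Each bond to a more electronegative atom (O, N, halogen) counts +1, each bond to a less electronegative atom (H, metal, B, Si) counts −1, and each C–C bond counts 0.
C4 has one bond to C (0), a double bond to O (2×+1 = +2), one bond to N (+1).
Oxidation state = 0 + 2 + 1 = +3.

+3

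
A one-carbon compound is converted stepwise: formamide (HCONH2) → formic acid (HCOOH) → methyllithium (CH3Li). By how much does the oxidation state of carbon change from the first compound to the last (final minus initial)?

Carbon oxidation states along the series — formamide: +2, formic acid: +2, methyllithium: -4.
Net change = -4 − (+2) = -6.

-6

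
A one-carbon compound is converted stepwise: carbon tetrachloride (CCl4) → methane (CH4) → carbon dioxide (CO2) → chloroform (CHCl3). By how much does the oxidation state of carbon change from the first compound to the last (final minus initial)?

-2

Carbon oxidation states along the series — carbon tetrachloride: +4, methane: -4, carbon dioxide: +4, chloroform: +2.
Net change = +2 − (+4) = -2.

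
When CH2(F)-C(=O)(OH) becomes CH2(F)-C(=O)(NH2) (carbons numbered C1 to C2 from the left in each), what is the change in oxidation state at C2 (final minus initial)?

0

Before: C2 has 1 bond to C, 3 bonds to O → oxidation state +3.
After: C2 has 1 bond to C, 2 bonds to O, 1 bond to N → oxidation state +3.
Δ = +3 − (+3) = 0, so no net redox change at C2.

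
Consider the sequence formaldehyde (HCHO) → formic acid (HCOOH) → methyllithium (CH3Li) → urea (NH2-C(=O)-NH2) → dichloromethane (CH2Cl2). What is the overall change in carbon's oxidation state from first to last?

Carbon oxidation states along the series — formaldehyde: 0, formic acid: +2, methyllithium: -4, urea: +4, dichloromethane: 0.
Net change = 0 − (0) = 0.

0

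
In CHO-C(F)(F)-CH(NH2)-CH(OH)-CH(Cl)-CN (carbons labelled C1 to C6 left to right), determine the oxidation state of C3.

C3 has one bond to C (0), one bond to C (0), one bond to N (+1), one bond to H (-1).
Oxidation state = 0 + 0 + 1 − 1 = 0.

0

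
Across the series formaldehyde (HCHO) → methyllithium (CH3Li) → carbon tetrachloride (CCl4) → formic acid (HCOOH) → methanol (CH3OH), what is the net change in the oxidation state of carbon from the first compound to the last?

Carbon oxidation states along the series — formaldehyde: 0, methyllithium: -4, carbon tetrachloride: +4, formic acid: +2, methanol: -2.
Net change = -2 − (0) = -2.

-2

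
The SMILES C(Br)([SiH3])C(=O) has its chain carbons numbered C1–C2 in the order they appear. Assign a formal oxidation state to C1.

C1 has one bond to C (0), one bond to Br (+1), one bond to H (-1), one bond to Si (-1).
Oxidation state = 0 + 1 − 1 − 1 = -1.

-1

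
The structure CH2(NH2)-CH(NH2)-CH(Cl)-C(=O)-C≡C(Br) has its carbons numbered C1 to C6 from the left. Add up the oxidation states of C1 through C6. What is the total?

Each bond to a more electronegative atom (O, N, halogen) counts +1, each bond to a less electronegative atom (H, metal, B, Si) counts −1, and each C–C bond counts 0. Tallying each carbon:
C1: 1C, 2H, 1N → 0 − 2 + 1 = -1
C2: 2C, 1H, 1N → 0 − 1 + 1 = 0
C3: 2C, 1H, 1Cl → 0 − 1 + 1 = 0
C4: 2C, 2O → 0 + 2 = +2
C5: 4C → 0 = 0
C6: 3C, 1Br → 0 + 1 = +1
Sum = -1 + 0 + 0 + 2 + 0 + 1 = +2.

+2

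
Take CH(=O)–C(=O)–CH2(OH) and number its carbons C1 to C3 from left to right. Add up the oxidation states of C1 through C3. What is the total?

Tallying each carbon's bonds:
C1: 1C, 1H, 2O → 0 − 1 + 2 = +1
C2: 2C, 2O → 0 + 2 = +2
C3: 1C, 2H, 1O → 0 − 2 + 1 = -1
Sum = +1 + 2 − 1 = +2.

+2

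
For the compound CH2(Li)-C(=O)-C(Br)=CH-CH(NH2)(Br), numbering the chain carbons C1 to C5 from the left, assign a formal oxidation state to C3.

+1

C3 has one bond to C (0), a double bond to C (2×0 = 0), one bond to Br (+1).
Oxidation state = 0 + 0 + 1 = +1.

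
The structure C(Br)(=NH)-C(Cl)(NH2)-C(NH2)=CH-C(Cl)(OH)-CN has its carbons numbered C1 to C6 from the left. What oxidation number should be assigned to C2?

Assign +1 per bond to O/N/halogen, −1 per bond to H or an electropositive element, and 0 per bond to carbon.
C2 has one bond to C (0), one bond to C (0), one bond to Cl (+1), one bond to N (+1).
Oxidation state = 0 + 0 + 1 + 1 = +2.

+2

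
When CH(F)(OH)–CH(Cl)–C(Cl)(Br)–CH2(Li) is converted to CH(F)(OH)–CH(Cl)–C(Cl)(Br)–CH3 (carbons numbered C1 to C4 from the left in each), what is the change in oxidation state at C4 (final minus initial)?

0

Before: C4 has 1 bond to C, 2 bonds to H, 1 bond to Li → oxidation state -3.
After: C4 has 1 bond to C, 3 bonds to H → oxidation state -3.
Δ = -3 − (-3) = 0, so no net redox change at C4.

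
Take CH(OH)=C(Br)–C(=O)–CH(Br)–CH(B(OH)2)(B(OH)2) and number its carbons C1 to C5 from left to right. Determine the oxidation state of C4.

Each bond to a more electronegative atom (O, N, halogen) counts +1, each bond to a less electronegative atom (H, metal, B, Si) counts −1, and each C–C bond counts 0.
C4 has one bond to C (0), one bond to C (0), one bond to H (-1), one bond to Br (+1).
Oxidation state = 0 + 0 − 1 + 1 = 0.

0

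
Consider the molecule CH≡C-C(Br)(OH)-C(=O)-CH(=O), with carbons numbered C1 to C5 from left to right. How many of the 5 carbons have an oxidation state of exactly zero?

1

Tallying each carbon's bonds:
C1: 3C, 1H → 0 − 1 = -1
C2: 4C → 0 = 0
C3: 2C, 1O, 1Br → 0 + 1 + 1 = +2
C4: 2C, 2O → 0 + 2 = +2
C5: 1C, 1H, 2O → 0 − 1 + 2 = +1
1 carbon (C2) meets the condition.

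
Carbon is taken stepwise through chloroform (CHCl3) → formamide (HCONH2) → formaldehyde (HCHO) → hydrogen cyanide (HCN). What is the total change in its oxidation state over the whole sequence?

Carbon oxidation states along the series — chloroform: +2, formamide: +2, formaldehyde: 0, hydrogen cyanide: +2.
Net change = +2 − (+2) = 0.

0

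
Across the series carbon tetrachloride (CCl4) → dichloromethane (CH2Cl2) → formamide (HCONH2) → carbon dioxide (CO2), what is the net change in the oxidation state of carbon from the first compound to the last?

Carbon oxidation states along the series — carbon tetrachloride: +4, dichloromethane: 0, formamide: +2, carbon dioxide: +4.
Net change = +4 − (+4) = 0.

0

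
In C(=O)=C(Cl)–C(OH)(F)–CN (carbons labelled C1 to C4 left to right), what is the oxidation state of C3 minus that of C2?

C3: 2C, 1O, 1F → 0 + 1 + 1 = +2
C2: 3C, 1Cl → 0 + 1 = +1
Difference: +2 − (+1) = +1.

+1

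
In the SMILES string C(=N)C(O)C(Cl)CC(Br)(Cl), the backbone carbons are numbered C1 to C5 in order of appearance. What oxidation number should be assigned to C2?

0

C2 has one bond to C (0), one bond to C (0), one bond to H (-1), one bond to O (+1).
Oxidation state = 0 + 0 − 1 + 1 = 0.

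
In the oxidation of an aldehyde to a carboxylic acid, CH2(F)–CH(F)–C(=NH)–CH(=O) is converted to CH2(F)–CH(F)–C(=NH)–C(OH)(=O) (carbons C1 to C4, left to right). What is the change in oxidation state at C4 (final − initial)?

Before: C4 has 1 bond to C, 1 bond to H, 2 bonds to O → oxidation state +1.
After: C4 has 1 bond to C, 3 bonds to O → oxidation state +3.
Δ = +3 − (+1) = +2, so this is an oxidation at C4.

+2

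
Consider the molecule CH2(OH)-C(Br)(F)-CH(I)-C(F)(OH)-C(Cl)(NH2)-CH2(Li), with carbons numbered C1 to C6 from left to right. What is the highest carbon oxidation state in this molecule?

Tallying each carbon's bonds:
C1: 1C, 2H, 1O → 0 − 2 + 1 = -1
C2: 2C, 1F, 1Br → 0 + 1 + 1 = +2
C3: 2C, 1H, 1I → 0 − 1 + 1 = 0
C4: 2C, 1O, 1F → 0 + 1 + 1 = +2
C5: 2C, 1N, 1Cl → 0 + 1 + 1 = +2
C6: 1C, 2H, 1Li → 0 − 2 − 1 = -3
The highest value is +2.

+2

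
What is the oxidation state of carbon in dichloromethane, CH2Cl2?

The carbon has one bond to H (-1), one bond to H (-1), one bond to Cl (+1), one bond to Cl (+1).
Oxidation state = -1 − 1 + 1 + 1 = 0.

0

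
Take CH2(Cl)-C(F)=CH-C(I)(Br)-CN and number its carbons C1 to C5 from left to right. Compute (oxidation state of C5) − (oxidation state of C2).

C5: 1C, 3N → 0 + 3 = +3
C2: 3C, 1F → 0 + 1 = +1
Difference: +3 − (+1) = +2.

+2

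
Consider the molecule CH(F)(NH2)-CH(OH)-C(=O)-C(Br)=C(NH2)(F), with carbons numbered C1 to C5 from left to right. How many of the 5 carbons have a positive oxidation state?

4

Count +1 for every bond to an atom more electronegative than carbon and −1 for every bond to one less electronegative; C–C bonds are 0. Tallying each carbon:
C1: 1C, 1H, 1N, 1F → 0 − 1 + 1 + 1 = +1
C2: 2C, 1H, 1O → 0 − 1 + 1 = 0
C3: 2C, 2O → 0 + 2 = +2
C4: 3C, 1Br → 0 + 1 = +1
C5: 2C, 1N, 1F → 0 + 1 + 1 = +2
4 carbons (C1, C3, C4, C5) meet the condition.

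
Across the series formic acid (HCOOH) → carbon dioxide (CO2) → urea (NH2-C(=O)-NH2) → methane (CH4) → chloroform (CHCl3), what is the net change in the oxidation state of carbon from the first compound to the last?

Carbon oxidation states along the series — formic acid: +2, carbon dioxide: +4, urea: +4, methane: -4, chloroform: +2.
Net change = +2 − (+2) = 0.

0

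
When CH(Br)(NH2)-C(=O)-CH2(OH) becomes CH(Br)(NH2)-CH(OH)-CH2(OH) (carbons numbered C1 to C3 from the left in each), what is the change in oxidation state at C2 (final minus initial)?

Before: C2 has 2 bonds to C, 2 bonds to O → oxidation state +2.
After: C2 has 2 bonds to C, 1 bond to H, 1 bond to O → oxidation state 0.
Δ = 0 − (+2) = -2, so this is a reduction at C2.

-2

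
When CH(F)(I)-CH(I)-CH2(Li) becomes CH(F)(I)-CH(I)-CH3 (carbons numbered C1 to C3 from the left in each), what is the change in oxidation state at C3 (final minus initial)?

0

Before: C3 has 1 bond to C, 2 bonds to H, 1 bond to Li → oxidation state -3.
After: C3 has 1 bond to C, 3 bonds to H → oxidation state -3.
Δ = -3 − (-3) = 0, so no net redox change at C3.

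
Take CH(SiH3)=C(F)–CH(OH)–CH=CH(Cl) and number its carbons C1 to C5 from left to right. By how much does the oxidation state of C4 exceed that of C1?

+1

C4: 3C, 1H → 0 − 1 = -1
C1: 2C, 1H, 1Si → 0 − 1 − 1 = -2
Difference: -1 − (-2) = +1.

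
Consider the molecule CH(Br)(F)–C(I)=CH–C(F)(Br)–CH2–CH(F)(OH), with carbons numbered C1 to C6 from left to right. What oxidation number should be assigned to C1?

Assign +1 per bond to O/N/halogen, −1 per bond to H or an electropositive element, and 0 per bond to carbon.
C1 has one bond to C (0), one bond to H (-1), one bond to Br (+1), one bond to F (+1).
Oxidation state = 0 − 1 + 1 + 1 = +1.

+1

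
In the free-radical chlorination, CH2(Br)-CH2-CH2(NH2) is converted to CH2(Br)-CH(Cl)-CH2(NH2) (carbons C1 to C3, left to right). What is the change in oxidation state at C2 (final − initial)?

Before: C2 has 2 bonds to C, 2 bonds to H → oxidation state -2.
After: C2 has 2 bonds to C, 1 bond to H, 1 bond to Cl → oxidation state 0.
Δ = 0 − (-2) = +2, so this is an oxidation at C2.

+2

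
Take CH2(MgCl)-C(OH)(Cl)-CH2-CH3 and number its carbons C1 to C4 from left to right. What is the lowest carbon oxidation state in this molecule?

-3

Count +1 for every bond to an atom more electronegative than carbon and −1 for every bond to one less electronegative; C–C bonds are 0. Tallying each carbon:
C1: 1C, 2H, 1Mg → 0 − 2 − 1 = -3
C2: 2C, 1O, 1Cl → 0 + 1 + 1 = +2
C3: 2C, 2H → 0 − 2 = -2
C4: 1C, 3H → 0 − 3 = -3
The lowest value is -3.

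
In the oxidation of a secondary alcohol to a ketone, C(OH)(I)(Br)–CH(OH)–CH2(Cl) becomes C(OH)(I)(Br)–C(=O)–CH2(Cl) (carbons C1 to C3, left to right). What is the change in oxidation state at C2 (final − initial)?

Before: C2 has 2 bonds to C, 1 bond to H, 1 bond to O → oxidation state 0.
After: C2 has 2 bonds to C, 2 bonds to O → oxidation state +2.
Δ = +2 − (0) = +2, so this is an oxidation at C2.

+2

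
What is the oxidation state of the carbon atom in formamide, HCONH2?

+2

The carbon has one bond to H (-1), a double bond to O (2×+1 = +2), one bond to N (+1).
Oxidation state = -1 + 2 + 1 = +2.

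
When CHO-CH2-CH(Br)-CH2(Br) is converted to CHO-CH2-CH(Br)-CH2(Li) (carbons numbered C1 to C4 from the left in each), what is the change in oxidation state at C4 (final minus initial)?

Before: C4 has 1 bond to C, 2 bonds to H, 1 bond to Br → oxidation state -1.
After: C4 has 1 bond to C, 2 bonds to H, 1 bond to Li → oxidation state -3.
Δ = -3 − (-1) = -2, so this is a reduction at C4.

-2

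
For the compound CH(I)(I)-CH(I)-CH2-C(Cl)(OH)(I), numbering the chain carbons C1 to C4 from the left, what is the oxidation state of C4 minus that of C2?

+3

C4: 1C, 1O, 1Cl, 1I → 0 + 1 + 1 + 1 = +3
C2: 2C, 1H, 1I → 0 − 1 + 1 = 0
Difference: +3 − (0) = +3.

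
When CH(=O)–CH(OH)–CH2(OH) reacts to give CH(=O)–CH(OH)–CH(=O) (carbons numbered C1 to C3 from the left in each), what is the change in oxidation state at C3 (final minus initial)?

+2

Before: C3 has 1 bond to C, 2 bonds to H, 1 bond to O → oxidation state -1.
After: C3 has 1 bond to C, 1 bond to H, 2 bonds to O → oxidation state +1.
Δ = +1 − (-1) = +2, so this is an oxidation at C3.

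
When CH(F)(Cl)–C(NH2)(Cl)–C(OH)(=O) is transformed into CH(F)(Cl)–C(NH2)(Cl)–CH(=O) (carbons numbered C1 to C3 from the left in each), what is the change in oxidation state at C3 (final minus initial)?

Before: C3 has 1 bond to C, 3 bonds to O → oxidation state +3.
After: C3 has 1 bond to C, 1 bond to H, 2 bonds to O → oxidation state +1.
Δ = +1 − (+3) = -2, so this is a reduction at C3.

-2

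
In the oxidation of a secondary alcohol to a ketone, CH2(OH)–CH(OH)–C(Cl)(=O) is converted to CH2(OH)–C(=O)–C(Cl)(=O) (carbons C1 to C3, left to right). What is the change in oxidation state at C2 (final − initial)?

+2

Before: C2 has 2 bonds to C, 1 bond to H, 1 bond to O → oxidation state 0.
After: C2 has 2 bonds to C, 2 bonds to O → oxidation state +2.
Δ = +2 − (0) = +2, so this is an oxidation at C2.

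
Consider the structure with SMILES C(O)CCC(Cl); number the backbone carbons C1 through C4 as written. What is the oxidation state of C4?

Count +1 for every bond to an atom more electronegative than carbon and −1 for every bond to one less electronegative; C–C bonds are 0.
C4 has one bond to C (0), one bond to Cl (+1), one bond to H (-1), one bond to H (-1).
Oxidation state = 0 + 1 − 1 − 1 = -1.

-1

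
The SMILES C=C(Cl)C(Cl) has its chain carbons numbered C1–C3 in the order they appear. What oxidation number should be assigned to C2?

Count +1 for every bond to an atom more electronegative than carbon and −1 for every bond to one less electronegative; C–C bonds are 0.
C2 has a double bond to C (2×0 = 0), one bond to C (0), one bond to Cl (+1).
Oxidation state = 0 + 0 + 1 = +1.

+1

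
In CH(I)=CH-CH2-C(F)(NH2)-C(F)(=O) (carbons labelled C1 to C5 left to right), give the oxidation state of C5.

+3

Bonds to more-electronegative neighbours contribute +1 each, bonds to H or metals contribute −1 each, and C–C bonds contribute 0.
C5 has one bond to C (0), one bond to F (+1), a double bond to O (2×+1 = +2).
Oxidation state = 0 + 1 + 2 = +3.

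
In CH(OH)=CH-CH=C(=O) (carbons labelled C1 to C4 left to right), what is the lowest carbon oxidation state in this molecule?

-1

Tallying each carbon's bonds:
C1: 2C, 1H, 1O → 0 − 1 + 1 = 0
C2: 3C, 1H → 0 − 1 = -1
C3: 3C, 1H → 0 − 1 = -1
C4: 2C, 2O → 0 + 2 = +2
The lowest value is -1.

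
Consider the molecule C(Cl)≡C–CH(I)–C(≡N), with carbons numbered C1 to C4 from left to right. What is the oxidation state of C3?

C3 has one bond to C (0), one bond to C (0), one bond to H (-1), one bond to I (+1).
Oxidation state = 0 + 0 − 1 + 1 = 0.

0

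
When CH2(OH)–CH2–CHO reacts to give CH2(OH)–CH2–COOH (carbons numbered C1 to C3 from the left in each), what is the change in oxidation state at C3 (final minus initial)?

+2

Before: C3 has 1 bond to C, 1 bond to H, 2 bonds to O → oxidation state +1.
After: C3 has 1 bond to C, 3 bonds to O → oxidation state +3.
Δ = +3 − (+1) = +2, so this is an oxidation at C3.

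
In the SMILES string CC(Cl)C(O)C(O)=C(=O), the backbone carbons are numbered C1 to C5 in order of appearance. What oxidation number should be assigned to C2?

Bonds to more-electronegative neighbours contribute +1 each, bonds to H or metals contribute −1 each, and C–C bonds contribute 0.
C2 has one bond to C (0), one bond to C (0), one bond to Cl (+1), one bond to H (-1).
Oxidation state = 0 + 0 + 1 − 1 = 0.

0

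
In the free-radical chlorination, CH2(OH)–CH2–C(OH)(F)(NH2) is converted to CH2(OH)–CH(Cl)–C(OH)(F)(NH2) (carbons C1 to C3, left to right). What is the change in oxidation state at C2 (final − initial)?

Before: C2 has 2 bonds to C, 2 bonds to H → oxidation state -2.
After: C2 has 2 bonds to C, 1 bond to H, 1 bond to Cl → oxidation state 0.
Δ = 0 − (-2) = +2, so this is an oxidation at C2.

+2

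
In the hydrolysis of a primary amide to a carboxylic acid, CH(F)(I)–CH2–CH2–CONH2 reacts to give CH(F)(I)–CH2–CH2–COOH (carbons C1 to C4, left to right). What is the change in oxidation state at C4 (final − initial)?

Before: C4 has 1 bond to C, 2 bonds to O, 1 bond to N → oxidation state +3.
After: C4 has 1 bond to C, 3 bonds to O → oxidation state +3.
Δ = +3 − (+3) = 0, so no net redox change at C4.

0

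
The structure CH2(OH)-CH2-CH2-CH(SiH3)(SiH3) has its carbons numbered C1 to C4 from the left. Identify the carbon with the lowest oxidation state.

C4

Each bond to a more electronegative atom (O, N, halogen) counts +1, each bond to a less electronegative atom (H, metal, B, Si) counts −1, and each C–C bond counts 0. Tallying each carbon:
C1: 1C, 2H, 1O → 0 − 2 + 1 = -1
C2: 2C, 2H → 0 − 2 = -2
C3: 2C, 2H → 0 − 2 = -2
C4: 1C, 1H, 2Si → 0 − 1 − 2 = -3
The most reduced carbon is C4 at -3.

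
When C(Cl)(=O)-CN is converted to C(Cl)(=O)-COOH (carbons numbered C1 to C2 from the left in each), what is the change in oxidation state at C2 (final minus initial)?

0

Before: C2 has 1 bond to C, 3 bonds to N → oxidation state +3.
After: C2 has 1 bond to C, 3 bonds to O → oxidation state +3.
Δ = +3 − (+3) = 0, so no net redox change at C2.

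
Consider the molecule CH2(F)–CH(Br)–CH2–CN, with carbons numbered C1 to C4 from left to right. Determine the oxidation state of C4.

+3

C4 has one bond to C (0), a triple bond to N (3×+1 = +3).
Oxidation state = 0 + 3 = +3.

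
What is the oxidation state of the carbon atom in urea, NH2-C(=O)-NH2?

+4

The carbon has one bond to N (+1), a double bond to O (2×+1 = +2), one bond to N (+1).
Oxidation state = +1 + 2 + 1 = +4.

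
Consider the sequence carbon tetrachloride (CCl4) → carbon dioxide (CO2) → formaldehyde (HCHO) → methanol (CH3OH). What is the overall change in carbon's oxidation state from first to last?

Carbon oxidation states along the series — carbon tetrachloride: +4, carbon dioxide: +4, formaldehyde: 0, methanol: -2.
Net change = -2 − (+4) = -6.

-6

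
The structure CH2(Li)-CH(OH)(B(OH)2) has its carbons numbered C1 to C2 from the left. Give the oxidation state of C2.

-1

C2 has one bond to C (0), one bond to O (+1), one bond to B (-1), one bond to H (-1).
Oxidation state = 0 + 1 − 1 − 1 = -1.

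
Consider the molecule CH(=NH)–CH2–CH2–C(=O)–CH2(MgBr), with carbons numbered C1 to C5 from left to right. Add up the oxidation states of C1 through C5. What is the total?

-4

Each bond to a more electronegative atom (O, N, halogen) counts +1, each bond to a less electronegative atom (H, metal, B, Si) counts −1, and each C–C bond counts 0. Tallying each carbon:
C1: 1C, 1H, 2N → 0 − 1 + 2 = +1
C2: 2C, 2H → 0 − 2 = -2
C3: 2C, 2H → 0 − 2 = -2
C4: 2C, 2O → 0 + 2 = +2
C5: 1C, 2H, 1Mg → 0 − 2 − 1 = -3
Sum = +1 − 2 − 2 + 2 − 3 = -4.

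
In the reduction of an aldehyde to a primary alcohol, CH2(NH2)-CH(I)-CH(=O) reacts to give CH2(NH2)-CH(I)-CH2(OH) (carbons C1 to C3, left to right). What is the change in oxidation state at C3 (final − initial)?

-2

Before: C3 has 1 bond to C, 1 bond to H, 2 bonds to O → oxidation state +1.
After: C3 has 1 bond to C, 2 bonds to H, 1 bond to O → oxidation state -1.
Δ = -1 − (+1) = -2, so this is a reduction at C3.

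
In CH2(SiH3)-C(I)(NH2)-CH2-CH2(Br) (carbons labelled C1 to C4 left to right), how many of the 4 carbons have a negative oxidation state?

Tallying each carbon's bonds:
C1: 1C, 2H, 1Si → 0 − 2 − 1 = -3
C2: 2C, 1N, 1I → 0 + 1 + 1 = +2
C3: 2C, 2H → 0 − 2 = -2
C4: 1C, 2H, 1Br → 0 − 2 + 1 = -1
3 carbons (C1, C3, C4) meet the condition.

3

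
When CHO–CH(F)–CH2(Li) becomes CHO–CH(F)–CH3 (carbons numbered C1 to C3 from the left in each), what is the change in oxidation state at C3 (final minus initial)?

Before: C3 has 1 bond to C, 2 bonds to H, 1 bond to Li → oxidation state -3.
After: C3 has 1 bond to C, 3 bonds to H → oxidation state -3.
Δ = -3 − (-3) = 0, so no net redox change at C3.

0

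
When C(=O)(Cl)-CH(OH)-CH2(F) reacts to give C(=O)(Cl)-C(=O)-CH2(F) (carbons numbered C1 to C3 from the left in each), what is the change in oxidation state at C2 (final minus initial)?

+2

Before: C2 has 2 bonds to C, 1 bond to H, 1 bond to O → oxidation state 0.
After: C2 has 2 bonds to C, 2 bonds to O → oxidation state +2.
Δ = +2 − (0) = +2, so this is an oxidation at C2.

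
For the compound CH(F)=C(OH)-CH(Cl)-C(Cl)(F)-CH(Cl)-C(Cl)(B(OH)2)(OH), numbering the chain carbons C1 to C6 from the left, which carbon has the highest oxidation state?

Bonds to more-electronegative neighbours contribute +1 each, bonds to H or metals contribute −1 each, and C–C bonds contribute 0. Tallying each carbon:
C1: 2C, 1H, 1F → 0 − 1 + 1 = 0
C2: 3C, 1O → 0 + 1 = +1
C3: 2C, 1H, 1Cl → 0 − 1 + 1 = 0
C4: 2C, 1F, 1Cl → 0 + 1 + 1 = +2
C5: 2C, 1H, 1Cl → 0 − 1 + 1 = 0
C6: 1C, 1O, 1Cl, 1B → 0 + 1 + 1 − 1 = +1
The most oxidised carbon is C4 at +2.

C4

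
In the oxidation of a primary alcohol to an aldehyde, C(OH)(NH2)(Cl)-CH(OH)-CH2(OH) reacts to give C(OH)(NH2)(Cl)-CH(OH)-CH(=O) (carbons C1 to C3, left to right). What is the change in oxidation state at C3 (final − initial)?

Before: C3 has 1 bond to C, 2 bonds to H, 1 bond to O → oxidation state -1.
After: C3 has 1 bond to C, 1 bond to H, 2 bonds to O → oxidation state +1.
Δ = +1 − (-1) = +2, so this is an oxidation at C3.

+2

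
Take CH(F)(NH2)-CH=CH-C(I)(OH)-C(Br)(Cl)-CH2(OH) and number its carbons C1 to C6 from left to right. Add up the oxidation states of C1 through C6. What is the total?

Bonds to more-electronegative neighbours contribute +1 each, bonds to H or metals contribute −1 each, and C–C bonds contribute 0. Tallying each carbon:
C1: 1C, 1H, 1N, 1F → 0 − 1 + 1 + 1 = +1
C2: 3C, 1H → 0 − 1 = -1
C3: 3C, 1H → 0 − 1 = -1
C4: 2C, 1O, 1I → 0 + 1 + 1 = +2
C5: 2C, 1Cl, 1Br → 0 + 1 + 1 = +2
C6: 1C, 2H, 1O → 0 − 2 + 1 = -1
Sum = +1 − 1 − 1 + 2 + 2 − 1 = +2.

+2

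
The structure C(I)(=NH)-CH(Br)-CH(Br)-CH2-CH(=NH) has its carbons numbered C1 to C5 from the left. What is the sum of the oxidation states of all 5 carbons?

+2

Assign +1 per bond to O/N/halogen, −1 per bond to H or an electropositive element, and 0 per bond to carbon. Tallying each carbon:
C1: 1C, 2N, 1I → 0 + 2 + 1 = +3
C2: 2C, 1H, 1Br → 0 − 1 + 1 = 0
C3: 2C, 1H, 1Br → 0 − 1 + 1 = 0
C4: 2C, 2H → 0 − 2 = -2
C5: 1C, 1H, 2N → 0 − 1 + 2 = +1
Sum = +3 + 0 + 0 − 2 + 1 = +2.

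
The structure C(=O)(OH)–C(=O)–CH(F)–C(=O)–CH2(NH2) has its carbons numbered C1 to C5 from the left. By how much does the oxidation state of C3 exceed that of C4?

C3: 2C, 1H, 1F → 0 − 1 + 1 = 0
C4: 2C, 2O → 0 + 2 = +2
Difference: 0 − (+2) = -2.

-2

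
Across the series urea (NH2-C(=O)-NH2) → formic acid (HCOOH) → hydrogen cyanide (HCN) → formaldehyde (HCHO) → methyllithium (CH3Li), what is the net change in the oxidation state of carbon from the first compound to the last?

-8

Carbon oxidation states along the series — urea: +4, formic acid: +2, hydrogen cyanide: +2, formaldehyde: 0, methyllithium: -4.
Net change = -4 − (+4) = -8.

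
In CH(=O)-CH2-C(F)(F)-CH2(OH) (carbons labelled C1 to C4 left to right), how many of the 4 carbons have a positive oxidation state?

Tallying each carbon's bonds:
C1: 1C, 1H, 2O → 0 − 1 + 2 = +1
C2: 2C, 2H → 0 − 2 = -2
C3: 2C, 2F → 0 + 2 = +2
C4: 1C, 2H, 1O → 0 − 2 + 1 = -1
2 carbons (C1, C3) meet the condition.

2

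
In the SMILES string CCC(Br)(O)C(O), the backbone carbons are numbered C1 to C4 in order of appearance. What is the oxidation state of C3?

+2

C3 has one bond to C (0), one bond to C (0), one bond to Br (+1), one bond to O (+1).
Oxidation state = 0 + 0 + 1 + 1 = +2.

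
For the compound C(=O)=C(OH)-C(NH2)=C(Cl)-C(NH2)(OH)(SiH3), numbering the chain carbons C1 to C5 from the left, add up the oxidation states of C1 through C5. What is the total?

+6

Tallying each carbon's bonds:
C1: 2C, 2O → 0 + 2 = +2
C2: 3C, 1O → 0 + 1 = +1
C3: 3C, 1N → 0 + 1 = +1
C4: 3C, 1Cl → 0 + 1 = +1
C5: 1C, 1O, 1N, 1Si → 0 + 1 + 1 − 1 = +1
Sum = +2 + 1 + 1 + 1 + 1 = +6.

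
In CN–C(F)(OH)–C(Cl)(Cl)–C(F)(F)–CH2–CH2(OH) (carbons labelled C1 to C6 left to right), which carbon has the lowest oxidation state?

Count +1 for every bond to an atom more electronegative than carbon and −1 for every bond to one less electronegative; C–C bonds are 0. Tallying each carbon:
C1: 1C, 3N → 0 + 3 = +3
C2: 2C, 1O, 1F → 0 + 1 + 1 = +2
C3: 2C, 2Cl → 0 + 2 = +2
C4: 2C, 2F → 0 + 2 = +2
C5: 2C, 2H → 0 − 2 = -2
C6: 1C, 2H, 1O → 0 − 2 + 1 = -1
The most reduced carbon is C5 at -2.

C5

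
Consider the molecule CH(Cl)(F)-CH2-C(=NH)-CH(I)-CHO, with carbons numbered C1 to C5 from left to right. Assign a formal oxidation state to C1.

Bonds to more-electronegative neighbours contribute +1 each, bonds to H or metals contribute −1 each, and C–C bonds contribute 0.
C1 has one bond to C (0), one bond to H (-1), one bond to Cl (+1), one bond to F (+1).
Oxidation state = 0 − 1 + 1 + 1 = +1.

+1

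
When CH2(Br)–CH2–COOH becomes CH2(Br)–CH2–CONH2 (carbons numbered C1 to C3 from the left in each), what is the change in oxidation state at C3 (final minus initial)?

0

Before: C3 has 1 bond to C, 3 bonds to O → oxidation state +3.
After: C3 has 1 bond to C, 2 bonds to O, 1 bond to N → oxidation state +3.
Δ = +3 − (+3) = 0, so no net redox change at C3.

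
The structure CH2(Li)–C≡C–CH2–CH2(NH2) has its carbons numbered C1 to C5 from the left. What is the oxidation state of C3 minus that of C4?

+2

C3: 4C → 0 = 0
C4: 2C, 2H → 0 − 2 = -2
Difference: 0 − (-2) = +2.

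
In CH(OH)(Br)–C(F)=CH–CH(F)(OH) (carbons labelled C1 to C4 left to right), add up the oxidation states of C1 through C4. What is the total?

Count +1 for every bond to an atom more electronegative than carbon and −1 for every bond to one less electronegative; C–C bonds are 0. Tallying each carbon:
C1: 1C, 1H, 1O, 1Br → 0 − 1 + 1 + 1 = +1
C2: 3C, 1F → 0 + 1 = +1
C3: 3C, 1H → 0 − 1 = -1
C4: 1C, 1H, 1O, 1F → 0 − 1 + 1 + 1 = +1
Sum = +1 + 1 − 1 + 1 = +2.

+2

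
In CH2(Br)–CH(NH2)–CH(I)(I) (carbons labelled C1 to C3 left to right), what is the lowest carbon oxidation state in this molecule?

-1

Tallying each carbon's bonds:
C1: 1C, 2H, 1Br → 0 − 2 + 1 = -1
C2: 2C, 1H, 1N → 0 − 1 + 1 = 0
C3: 1C, 1H, 2I → 0 − 1 + 2 = +1
The lowest value is -1.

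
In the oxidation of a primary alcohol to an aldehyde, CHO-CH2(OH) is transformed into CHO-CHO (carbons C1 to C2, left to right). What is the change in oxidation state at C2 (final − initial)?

Before: C2 has 1 bond to C, 2 bonds to H, 1 bond to O → oxidation state -1.
After: C2 has 1 bond to C, 1 bond to H, 2 bonds to O → oxidation state +1.
Δ = +1 − (-1) = +2, so this is an oxidation at C2.

+2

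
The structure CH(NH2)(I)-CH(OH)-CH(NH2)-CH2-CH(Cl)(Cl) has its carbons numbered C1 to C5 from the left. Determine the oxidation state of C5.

Bonds to more-electronegative neighbours contribute +1 each, bonds to H or metals contribute −1 each, and C–C bonds contribute 0.
C5 has one bond to C (0), one bond to Cl (+1), one bond to Cl (+1), one bond to H (-1).
Oxidation state = 0 + 1 + 1 − 1 = +1.

+1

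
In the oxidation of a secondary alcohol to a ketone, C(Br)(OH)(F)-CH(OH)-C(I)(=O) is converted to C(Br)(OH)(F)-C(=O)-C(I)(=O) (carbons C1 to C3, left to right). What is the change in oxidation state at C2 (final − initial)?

Before: C2 has 2 bonds to C, 1 bond to H, 1 bond to O → oxidation state 0.
After: C2 has 2 bonds to C, 2 bonds to O → oxidation state +2.
Δ = +2 − (0) = +2, so this is an oxidation at C2.

+2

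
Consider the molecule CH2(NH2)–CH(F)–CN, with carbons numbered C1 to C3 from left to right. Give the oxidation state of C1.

-1

Bonds to more-electronegative neighbours contribute +1 each, bonds to H or metals contribute −1 each, and C–C bonds contribute 0.
C1 has one bond to C (0), one bond to N (+1), one bond to H (-1), one bond to H (-1).
Oxidation state = 0 + 1 − 1 − 1 = -1.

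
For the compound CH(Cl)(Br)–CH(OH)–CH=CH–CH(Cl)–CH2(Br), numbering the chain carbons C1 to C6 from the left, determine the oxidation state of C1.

+1

C1 has one bond to C (0), one bond to Cl (+1), one bond to H (-1), one bond to Br (+1).
Oxidation state = 0 + 1 − 1 + 1 = +1.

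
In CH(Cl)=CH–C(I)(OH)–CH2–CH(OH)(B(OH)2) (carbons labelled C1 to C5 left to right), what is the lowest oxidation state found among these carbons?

-2

Tallying each carbon's bonds:
C1: 2C, 1H, 1Cl → 0 − 1 + 1 = 0
C2: 3C, 1H → 0 − 1 = -1
C3: 2C, 1O, 1I → 0 + 1 + 1 = +2
C4: 2C, 2H → 0 − 2 = -2
C5: 1C, 1H, 1O, 1B → 0 − 1 + 1 − 1 = -1
The lowest value is -2.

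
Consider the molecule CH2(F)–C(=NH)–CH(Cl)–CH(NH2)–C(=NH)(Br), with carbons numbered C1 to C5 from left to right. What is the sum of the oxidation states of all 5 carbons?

Assign +1 per bond to O/N/halogen, −1 per bond to H or an electropositive element, and 0 per bond to carbon. Tallying each carbon:
C1: 1C, 2H, 1F → 0 − 2 + 1 = -1
C2: 2C, 2N → 0 + 2 = +2
C3: 2C, 1H, 1Cl → 0 − 1 + 1 = 0
C4: 2C, 1H, 1N → 0 − 1 + 1 = 0
C5: 1C, 2N, 1Br → 0 + 2 + 1 = +3
Sum = -1 + 2 + 0 + 0 + 3 = +4.

+4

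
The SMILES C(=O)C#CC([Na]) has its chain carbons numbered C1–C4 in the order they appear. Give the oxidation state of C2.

0

Each bond to a more electronegative atom (O, N, halogen) counts +1, each bond to a less electronegative atom (H, metal, B, Si) counts −1, and each C–C bond counts 0.
C2 has one bond to C (0), a triple bond to C (3×0 = 0).
Oxidation state = 0 + 0 = 0.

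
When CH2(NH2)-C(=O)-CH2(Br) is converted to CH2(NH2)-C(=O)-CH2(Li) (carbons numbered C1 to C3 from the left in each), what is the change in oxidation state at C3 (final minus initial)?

Before: C3 has 1 bond to C, 2 bonds to H, 1 bond to Br → oxidation state -1.
After: C3 has 1 bond to C, 2 bonds to H, 1 bond to Li → oxidation state -3.
Δ = -3 − (-1) = -2, so this is a reduction at C3.

-2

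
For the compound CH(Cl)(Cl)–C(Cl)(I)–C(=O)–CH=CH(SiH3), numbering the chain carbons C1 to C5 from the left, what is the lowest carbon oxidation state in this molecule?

-2

Assign +1 per bond to O/N/halogen, −1 per bond to H or an electropositive element, and 0 per bond to carbon. Tallying each carbon:
C1: 1C, 1H, 2Cl → 0 − 1 + 2 = +1
C2: 2C, 1Cl, 1I → 0 + 1 + 1 = +2
C3: 2C, 2O → 0 + 2 = +2
C4: 3C, 1H → 0 − 1 = -1
C5: 2C, 1H, 1Si → 0 − 1 − 1 = -2
The lowest value is -2.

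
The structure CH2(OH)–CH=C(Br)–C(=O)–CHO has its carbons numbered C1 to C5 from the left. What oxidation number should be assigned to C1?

-1

C1 has one bond to C (0), one bond to O (+1), one bond to H (-1), one bond to H (-1).
Oxidation state = 0 + 1 − 1 − 1 = -1.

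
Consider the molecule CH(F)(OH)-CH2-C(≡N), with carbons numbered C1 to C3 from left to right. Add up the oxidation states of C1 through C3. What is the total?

+2

Tallying each carbon's bonds:
C1: 1C, 1H, 1O, 1F → 0 − 1 + 1 + 1 = +1
C2: 2C, 2H → 0 − 2 = -2
C3: 1C, 3N → 0 + 3 = +3
Sum = +1 − 2 + 3 = +2.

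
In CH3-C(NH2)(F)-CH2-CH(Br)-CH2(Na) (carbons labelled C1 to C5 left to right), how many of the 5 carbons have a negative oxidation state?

3

Tallying each carbon's bonds:
C1: 1C, 3H → 0 − 3 = -3
C2: 2C, 1N, 1F → 0 + 1 + 1 = +2
C3: 2C, 2H → 0 − 2 = -2
C4: 2C, 1H, 1Br → 0 − 1 + 1 = 0
C5: 1C, 2H, 1Na → 0 − 2 − 1 = -3
3 carbons (C1, C3, C5) meet the condition.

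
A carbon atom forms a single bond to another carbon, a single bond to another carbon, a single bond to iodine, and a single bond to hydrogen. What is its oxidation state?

0

The carbon has one bond to C (0), one bond to C (0), one bond to I (+1), one bond to H (-1).
Oxidation state = 0 + 0 + 1 − 1 = 0.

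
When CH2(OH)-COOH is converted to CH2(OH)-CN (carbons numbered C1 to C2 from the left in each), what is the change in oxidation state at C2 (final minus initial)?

0

Before: C2 has 1 bond to C, 3 bonds to O → oxidation state +3.
After: C2 has 1 bond to C, 3 bonds to N → oxidation state +3.
Δ = +3 − (+3) = 0, so no net redox change at C2.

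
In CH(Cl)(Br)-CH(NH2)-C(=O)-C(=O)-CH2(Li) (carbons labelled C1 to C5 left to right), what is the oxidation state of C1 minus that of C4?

C1: 1C, 1H, 1Cl, 1Br → 0 − 1 + 1 + 1 = +1
C4: 2C, 2O → 0 + 2 = +2
Difference: +1 − (+2) = -1.

-1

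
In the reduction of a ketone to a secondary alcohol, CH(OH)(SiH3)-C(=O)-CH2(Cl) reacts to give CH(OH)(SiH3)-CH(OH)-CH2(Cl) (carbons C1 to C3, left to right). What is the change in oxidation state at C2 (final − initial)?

-2

Before: C2 has 2 bonds to C, 2 bonds to O → oxidation state +2.
After: C2 has 2 bonds to C, 1 bond to H, 1 bond to O → oxidation state 0.
Δ = 0 − (+2) = -2, so this is a reduction at C2.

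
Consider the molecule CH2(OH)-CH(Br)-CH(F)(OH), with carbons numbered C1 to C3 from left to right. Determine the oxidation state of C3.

Each bond to a more electronegative atom (O, N, halogen) counts +1, each bond to a less electronegative atom (H, metal, B, Si) counts −1, and each C–C bond counts 0.
C3 has one bond to C (0), one bond to H (-1), one bond to F (+1), one bond to O (+1).
Oxidation state = 0 − 1 + 1 + 1 = +1.

+1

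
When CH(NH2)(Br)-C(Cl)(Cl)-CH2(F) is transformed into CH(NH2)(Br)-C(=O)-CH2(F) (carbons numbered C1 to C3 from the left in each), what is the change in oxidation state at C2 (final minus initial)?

0

Before: C2 has 2 bonds to C, 2 bonds to Cl → oxidation state +2.
After: C2 has 2 bonds to C, 2 bonds to O → oxidation state +2.
Δ = +2 − (+2) = 0, so no net redox change at C2.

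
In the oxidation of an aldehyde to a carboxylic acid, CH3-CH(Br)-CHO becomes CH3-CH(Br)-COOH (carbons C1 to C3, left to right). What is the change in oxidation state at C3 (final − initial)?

Before: C3 has 1 bond to C, 1 bond to H, 2 bonds to O → oxidation state +1.
After: C3 has 1 bond to C, 3 bonds to O → oxidation state +3.
Δ = +3 − (+1) = +2, so this is an oxidation at C3.

+2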